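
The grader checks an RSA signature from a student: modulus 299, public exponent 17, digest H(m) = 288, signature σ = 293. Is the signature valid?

σ^2 ≡ 293^2 = 85849 ≡ 36
σ^4 ≡ 36^2 = 1296 ≡ 100
σ^8 ≡ 100^2 = 10000 ≡ 133
σ^16 ≡ 133^2 = 17689 ≡ 48
17 = 16 + 1, so σ^17 ≡ 48·293 ≡ 11 (mod 299)
σ^17 mod 299 = 11, but H(m) = 288.

invalid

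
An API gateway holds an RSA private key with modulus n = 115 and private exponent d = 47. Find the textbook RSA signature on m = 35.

95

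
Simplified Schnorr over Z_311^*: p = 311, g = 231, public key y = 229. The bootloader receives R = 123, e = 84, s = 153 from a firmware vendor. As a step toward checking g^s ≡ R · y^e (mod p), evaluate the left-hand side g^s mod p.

231^2 = 53361 ≡ 180
231^4 ≡ 180^2 = 32400 ≡ 56
231^8 ≡ 56^2 = 3136 ≡ 26
231^16 ≡ 26^2 = 676 ≡ 54
231^32 ≡ 54^2 = 2916 ≡ 117
231^64 ≡ 117^2 = 13689 ≡ 5
231^128 ≡ 5^2 = 25
153 = 128 + 16 + 8 + 1, so 231^153 ≡ 25·54·26·231 ≡ 19 (mod 311)

19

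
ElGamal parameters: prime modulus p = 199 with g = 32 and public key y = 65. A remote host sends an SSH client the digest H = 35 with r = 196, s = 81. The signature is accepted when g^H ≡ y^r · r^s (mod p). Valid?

no

Left side g^H mod p:
32^2 = 1024 ≡ 29
32^4 ≡ 29^2 = 841 ≡ 45
32^8 ≡ 45^2 = 2025 ≡ 35
32^16 ≡ 35^2 = 1225 ≡ 31
32^32 ≡ 31^2 = 961 ≡ 165
35 = 32 + 2 + 1, so 32^35 ≡ 165·29·32 ≡ 89 (mod 199)
Right side y^r · r^s mod p:
65^2 = 4225 ≡ 46
65^4 ≡ 46^2 = 2116 ≡ 126
65^8 ≡ 126^2 = 15876 ≡ 155
65^16 ≡ 155^2 = 24025 ≡ 145
65^32 ≡ 145^2 = 21025 ≡ 130
65^64 ≡ 130^2 = 16900 ≡ 184
65^128 ≡ 184^2 = 33856 ≡ 26
196 = 128 + 64 + 4, so 65^196 ≡ 26·184·126 ≡ 13 (mod 199)
196^2 = 38416 ≡ 9
196^4 ≡ 9^2 = 81
196^8 ≡ 81^2 = 6561 ≡ 193
196^16 ≡ 193^2 = 37249 ≡ 36
196^32 ≡ 36^2 = 1296 ≡ 102
196^64 ≡ 102^2 = 10404 ≡ 56
81 = 64 + 16 + 1, so 196^81 ≡ 56·36·196 ≡ 121 (mod 199)
13·121 = 1573 ≡ 180 (mod 199)
89 ≠ 180, so verification fails.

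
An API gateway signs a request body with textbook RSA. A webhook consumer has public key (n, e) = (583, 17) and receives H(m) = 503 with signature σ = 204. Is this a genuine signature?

σ^2 ≡ 204^2 = 41616 ≡ 223
σ^4 ≡ 223^2 = 49729 ≡ 174
σ^8 ≡ 174^2 = 30276 ≡ 543
σ^16 ≡ 543^2 = 294849 ≡ 434
17 = 16 + 1, so σ^17 ≡ 434·204 ≡ 503 (mod 583)
Since 503 equals the digest 503, verification succeeds.

genuine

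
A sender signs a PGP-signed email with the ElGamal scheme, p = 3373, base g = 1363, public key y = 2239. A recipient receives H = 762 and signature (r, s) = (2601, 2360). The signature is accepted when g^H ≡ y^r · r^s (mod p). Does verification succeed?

fails

Left side g^H mod p:
1363^2 = 1857769 ≡ 2619
1363^4 ≡ 2619^2 = 6859161 ≡ 1852
1363^8 ≡ 1852^2 = 3429904 ≡ 2936
1363^16 ≡ 2936^2 = 8620096 ≡ 2081
1363^32 ≡ 2081^2 = 4330561 ≡ 3002
1363^64 ≡ 3002^2 = 9012004 ≡ 2721
1363^128 ≡ 2721^2 = 7403841 ≡ 106
1363^256 ≡ 106^2 = 11236 ≡ 1117
1363^512 ≡ 1117^2 = 1247689 ≡ 3052
762 = 512 + 128 + 64 + 32 + 16 + 8 + 2, so 1363^762 ≡ 3052·106·2721·3002·2081·2936·2619 ≡ 650 (mod 3373)
Right side y^r · r^s mod p:
2239^2 = 5013121 ≡ 843
2239^4 ≡ 843^2 = 710649 ≡ 2319
2239^8 ≡ 2319^2 = 5377761 ≡ 1199
2239^16 ≡ 1199^2 = 1437601 ≡ 703
2239^32 ≡ 703^2 = 494209 ≡ 1751
2239^64 ≡ 1751^2 = 3066001 ≡ 3317
2239^128 ≡ 3317^2 = 11002489 ≡ 3136
2239^256 ≡ 3136^2 = 9834496 ≡ 2201
2239^512 ≡ 2201^2 = 4844401 ≡ 773
2239^1024 ≡ 773^2 = 597529 ≡ 508
2239^2048 ≡ 508^2 = 258064 ≡ 1716
2601 = 2048 + 512 + 32 + 8 + 1, so 2239^2601 ≡ 1716·773·1751·1199·2239 ≡ 3057 (mod 3373)
2601^2 = 6765201 ≡ 2336
2601^4 ≡ 2336^2 = 5456896 ≡ 2755
2601^8 ≡ 2755^2 = 7590025 ≡ 775
2601^16 ≡ 775^2 = 600625 ≡ 231
2601^32 ≡ 231^2 = 53361 ≡ 2766
2601^64 ≡ 2766^2 = 7650756 ≡ 792
2601^128 ≡ 792^2 = 627264 ≡ 3259
2601^256 ≡ 3259^2 = 10621081 ≡ 2877
2601^512 ≡ 2877^2 = 8277129 ≡ 3160
2601^1024 ≡ 3160^2 = 9985600 ≡ 1520
2601^2048 ≡ 1520^2 = 2310400 ≡ 3268
2360 = 2048 + 256 + 32 + 16 + 8, so 2601^2360 ≡ 3268·2877·2766·231·775 ≡ 3302 (mod 3373)
3057·3302 = 10094214 ≡ 2198 (mod 3373)
650 ≠ 2198, so verification fails.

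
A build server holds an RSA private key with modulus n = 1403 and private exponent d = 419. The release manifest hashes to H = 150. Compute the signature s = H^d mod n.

Squares mod 1403: H^1≡150, H^2≡52, H^4≡1301, H^8≡583, H^16≡363, H^32≡1290, H^64≡142, H^128≡522, H^256≡302
419 = 256 + 128 + 32 + 2 + 1, so H^419 ≡ 302·522·1290·52·150 ≡ 817 (mod 1403)

817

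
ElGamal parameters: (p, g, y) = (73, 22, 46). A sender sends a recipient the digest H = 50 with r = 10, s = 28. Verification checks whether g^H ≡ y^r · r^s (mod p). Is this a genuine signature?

forged

Left side g^H mod p:
22^2 = 484 ≡ 46
22^4 ≡ 46^2 = 2116 ≡ 72
22^8 ≡ 72^2 = 5184 ≡ 1
22^16 ≡ 1^2 = 1
22^32 ≡ 1^2 = 1
50 = 32 + 16 + 2, so 22^50 ≡ 1·1·46 ≡ 46 (mod 73)
Right side y^r · r^s mod p:
46^2 = 2116 ≡ 72
46^4 ≡ 72^2 = 5184 ≡ 1
46^8 ≡ 1^2 = 1
10 = 8 + 2, so 46^10 ≡ 1·72 ≡ 72 (mod 73)
10^2 = 100 ≡ 27
10^4 ≡ 27^2 = 729 ≡ 72
10^8 ≡ 72^2 = 5184 ≡ 1
10^16 ≡ 1^2 = 1
28 = 16 + 8 + 4, so 10^28 ≡ 1·1·72 ≡ 72 (mod 73)
72·72 = 5184 ≡ 1 (mod 73)
46 ≠ 1, so verification fails.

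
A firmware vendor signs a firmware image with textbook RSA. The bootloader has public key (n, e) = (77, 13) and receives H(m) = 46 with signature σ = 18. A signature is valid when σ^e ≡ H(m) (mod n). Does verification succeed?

passes

σ^2 ≡ 18^2 = 324 ≡ 16
σ^4 ≡ 16^2 = 256 ≡ 25
σ^8 ≡ 25^2 = 625 ≡ 9
13 = 8 + 4 + 1, so σ^13 ≡ 9·25·18 ≡ 46 (mod 77)
Since 46 equals the digest 46, verification succeeds.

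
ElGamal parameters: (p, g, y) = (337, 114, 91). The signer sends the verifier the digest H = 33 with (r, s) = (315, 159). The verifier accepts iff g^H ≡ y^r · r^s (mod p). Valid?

Left side g^H mod p:
114^2 = 12996 ≡ 190
114^4 ≡ 190^2 = 36100 ≡ 41
114^8 ≡ 41^2 = 1681 ≡ 333
114^16 ≡ 333^2 = 110889 ≡ 16
114^32 ≡ 16^2 = 256
33 = 32 + 1, so 114^33 ≡ 256·114 ≡ 202 (mod 337)
Right side y^r · r^s mod p:
91^2 = 8281 ≡ 193
91^4 ≡ 193^2 = 37249 ≡ 179
91^8 ≡ 179^2 = 32041 ≡ 26
91^16 ≡ 26^2 = 676 ≡ 2
91^32 ≡ 2^2 = 4
91^64 ≡ 4^2 = 16
91^128 ≡ 16^2 = 256
91^256 ≡ 256^2 = 65536 ≡ 158
315 = 256 + 32 + 16 + 8 + 2 + 1, so 91^315 ≡ 158·4·2·26·193·91 ≡ 85 (mod 337)
315^2 = 99225 ≡ 147
315^4 ≡ 147^2 = 21609 ≡ 41
315^8 ≡ 41^2 = 1681 ≡ 333
315^16 ≡ 333^2 = 110889 ≡ 16
315^32 ≡ 16^2 = 256
315^64 ≡ 256^2 = 65536 ≡ 158
315^128 ≡ 158^2 = 24964 ≡ 26
159 = 128 + 16 + 8 + 4 + 2 + 1, so 315^159 ≡ 26·16·333·41·147·315 ≡ 157 (mod 337)
85·157 = 13345 ≡ 202 (mod 337)
202 ≡ 202 (mod 337), so the signature is genuine.

yes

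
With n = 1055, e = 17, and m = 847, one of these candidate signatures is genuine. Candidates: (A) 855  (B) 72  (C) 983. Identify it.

B

Candidate A: Squares mod 1055: 855^1≡855, 855^2≡965, 855^4≡715, 855^8≡605, 855^16≡995; 17 = 16 + 1, so 855^17 ≡ 995·855 ≡ 395 (mod 1055)
Candidate B: Squares mod 1055: 72^1≡72, 72^2≡964, 72^4≡896, 72^8≡1016, 72^16≡466; 17 = 16 + 1, so 72^17 ≡ 466·72 ≡ 847 (mod 1055)
  → matches m = 847
Candidate C: Squares mod 1055: 983^1≡983, 983^2≡964, 983^4≡896, 983^8≡1016, 983^16≡466; 17 = 16 + 1, so 983^17 ≡ 466·983 ≡ 208 (mod 1055)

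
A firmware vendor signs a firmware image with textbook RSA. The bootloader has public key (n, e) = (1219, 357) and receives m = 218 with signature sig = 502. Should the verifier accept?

accept

sig^2 ≡ 502^2 = 252004 ≡ 890
sig^4 ≡ 890^2 = 792100 ≡ 969
sig^8 ≡ 969^2 = 938961 ≡ 331
sig^16 ≡ 331^2 = 109561 ≡ 1070
sig^32 ≡ 1070^2 = 1144900 ≡ 259
sig^64 ≡ 259^2 = 67081 ≡ 36
sig^128 ≡ 36^2 = 1296 ≡ 77
sig^256 ≡ 77^2 = 5929 ≡ 1053
357 = 256 + 64 + 32 + 4 + 1, so sig^357 ≡ 1053·36·259·969·502 ≡ 218 (mod 1219)
sig^357 mod 1219 = 218 matches m.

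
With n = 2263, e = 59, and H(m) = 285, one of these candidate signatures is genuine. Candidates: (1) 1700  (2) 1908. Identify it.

1

Candidate 1: 1700^2 = 2890000 ≡ 149; 1700^4 ≡ 149^2 = 22201 ≡ 1834; 1700^8 ≡ 1834^2 = 3363556 ≡ 738; 1700^16 ≡ 738^2 = 544644 ≡ 1524; 1700^32 ≡ 1524^2 = 2322576 ≡ 738; 59 = 32 + 16 + 8 + 2 + 1, so 1700^59 ≡ 738·1524·738·149·1700 ≡ 285 (mod 2263)
  → matches H(m) = 285
Candidate 2: 1908^2 = 3640464 ≡ 1560; 1908^4 ≡ 1560^2 = 2433600 ≡ 875; 1908^8 ≡ 875^2 = 765625 ≡ 731; 1908^16 ≡ 731^2 = 534361 ≡ 293; 1908^32 ≡ 293^2 = 85849 ≡ 2118; 59 = 32 + 16 + 8 + 2 + 1, so 1908^59 ≡ 2118·293·731·1560·1908 ≡ 197 (mod 2263)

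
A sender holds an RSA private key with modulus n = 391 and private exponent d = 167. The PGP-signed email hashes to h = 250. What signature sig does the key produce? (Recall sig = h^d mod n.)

313

Squares mod 391: h^1≡250, h^2≡331, h^4≡81, h^8≡305, h^16≡358, h^32≡307, h^64≡18, h^128≡324
167 = 128 + 32 + 4 + 2 + 1, so h^167 ≡ 324·307·81·331·250 ≡ 313 (mod 391)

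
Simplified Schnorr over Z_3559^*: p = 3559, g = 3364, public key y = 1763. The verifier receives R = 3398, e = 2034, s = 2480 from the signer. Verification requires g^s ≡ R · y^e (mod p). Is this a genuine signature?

forged

g^s mod p:
3364^2 = 11316496 ≡ 2435
3364^4 ≡ 2435^2 = 5929225 ≡ 3490
3364^8 ≡ 3490^2 = 12180100 ≡ 1202
3364^16 ≡ 1202^2 = 1444804 ≡ 3409
3364^32 ≡ 3409^2 = 11621281 ≡ 1146
3364^64 ≡ 1146^2 = 1313316 ≡ 45
3364^128 ≡ 45^2 = 2025
3364^256 ≡ 2025^2 = 4100625 ≡ 657
3364^512 ≡ 657^2 = 431649 ≡ 1010
3364^1024 ≡ 1010^2 = 1020100 ≡ 2226
3364^2048 ≡ 2226^2 = 4955076 ≡ 948
2480 = 2048 + 256 + 128 + 32 + 16, so 3364^2480 ≡ 948·657·2025·1146·3409 ≡ 2215 (mod 3559)
R · y^e mod p:
1763^2 = 3108169 ≡ 1162
1763^4 ≡ 1162^2 = 1350244 ≡ 1383
1763^8 ≡ 1383^2 = 1912689 ≡ 1506
1763^16 ≡ 1506^2 = 2268036 ≡ 953
1763^32 ≡ 953^2 = 908209 ≡ 664
1763^64 ≡ 664^2 = 440896 ≡ 3139
1763^128 ≡ 3139^2 = 9853321 ≡ 2009
1763^256 ≡ 2009^2 = 4036081 ≡ 175
1763^512 ≡ 175^2 = 30625 ≡ 2153
1763^1024 ≡ 2153^2 = 4635409 ≡ 1591
2034 = 1024 + 512 + 256 + 128 + 64 + 32 + 16 + 2, so 1763^2034 ≡ 1591·2153·175·2009·3139·664·953·1162 ≡ 3117 (mod 3559)
3398·3117 = 10591566 ≡ 3541 (mod 3559)
2215 ≠ 3541; the check fails.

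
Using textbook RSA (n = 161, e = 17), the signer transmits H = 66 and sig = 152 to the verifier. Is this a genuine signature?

genuine

sig^2 ≡ 152^2 = 23104 ≡ 81
sig^4 ≡ 81^2 = 6561 ≡ 121
sig^8 ≡ 121^2 = 14641 ≡ 151
sig^16 ≡ 151^2 = 22801 ≡ 100
17 = 16 + 1, so sig^17 ≡ 100·152 ≡ 66 (mod 161)
66 = H, so the signature checks out.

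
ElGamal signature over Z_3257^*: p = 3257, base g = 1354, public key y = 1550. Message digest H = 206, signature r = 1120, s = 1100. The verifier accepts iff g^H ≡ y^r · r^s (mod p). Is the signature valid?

Left side g^H mod p:
1354^2 = 1833316 ≡ 2882
1354^4 ≡ 2882^2 = 8305924 ≡ 574
1354^8 ≡ 574^2 = 329476 ≡ 519
1354^16 ≡ 519^2 = 269361 ≡ 2287
1354^32 ≡ 2287^2 = 5230369 ≡ 2884
1354^64 ≡ 2884^2 = 8317456 ≡ 2335
1354^128 ≡ 2335^2 = 5452225 ≡ 7
206 = 128 + 64 + 8 + 4 + 2, so 1354^206 ≡ 7·2335·519·574·2882 ≡ 1458 (mod 3257)
Right side y^r · r^s mod p:
1550^2 = 2402500 ≡ 2091
1550^4 ≡ 2091^2 = 4372281 ≡ 1387
1550^8 ≡ 1387^2 = 1923769 ≡ 2139
1550^16 ≡ 2139^2 = 4575321 ≡ 2493
1550^32 ≡ 2493^2 = 6215049 ≡ 693
1550^64 ≡ 693^2 = 480249 ≡ 1470
1550^128 ≡ 1470^2 = 2160900 ≡ 1509
1550^256 ≡ 1509^2 = 2277081 ≡ 438
1550^512 ≡ 438^2 = 191844 ≡ 2938
1550^1024 ≡ 2938^2 = 8631844 ≡ 794
1120 = 1024 + 64 + 32, so 1550^1120 ≡ 794·1470·693 ≡ 2589 (mod 3257)
1120^2 = 1254400 ≡ 455
1120^4 ≡ 455^2 = 207025 ≡ 1834
1120^8 ≡ 1834^2 = 3363556 ≡ 2332
1120^16 ≡ 2332^2 = 5438224 ≡ 2291
1120^32 ≡ 2291^2 = 5248681 ≡ 1654
1120^64 ≡ 1654^2 = 2735716 ≡ 3093
1120^128 ≡ 3093^2 = 9566649 ≡ 840
1120^256 ≡ 840^2 = 705600 ≡ 2088
1120^512 ≡ 2088^2 = 4359744 ≡ 1878
1120^1024 ≡ 1878^2 = 3526884 ≡ 2810
1100 = 1024 + 64 + 8 + 4, so 1120^1100 ≡ 2810·3093·2332·1834 ≡ 3256 (mod 3257)
2589·3256 = 8429784 ≡ 668 (mod 3257)
1458 ≠ 668, so verification fails.

invalid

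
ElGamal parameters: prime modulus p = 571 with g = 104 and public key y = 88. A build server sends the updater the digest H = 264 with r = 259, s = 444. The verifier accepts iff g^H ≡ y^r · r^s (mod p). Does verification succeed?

fails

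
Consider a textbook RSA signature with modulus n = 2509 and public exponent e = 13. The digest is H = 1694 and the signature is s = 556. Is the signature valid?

Squares mod 2509: s^1≡556, s^2≡529, s^4≡1342, s^8≡2011
13 = 8 + 4 + 1, so s^13 ≡ 2011·1342·556 ≡ 1713 (mod 2509)
1713 ≠ 1694, so verification fails.

invalid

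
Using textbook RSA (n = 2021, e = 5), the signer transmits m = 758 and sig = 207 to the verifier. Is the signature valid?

sig^5 mod 2021 = 2019
sig^5 mod 2021 = 2019, but m = 758.

invalid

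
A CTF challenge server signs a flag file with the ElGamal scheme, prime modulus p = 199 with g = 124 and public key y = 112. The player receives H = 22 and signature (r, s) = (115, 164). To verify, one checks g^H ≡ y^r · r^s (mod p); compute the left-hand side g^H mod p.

124^2 = 15376 ≡ 53
124^4 ≡ 53^2 = 2809 ≡ 23
124^8 ≡ 23^2 = 529 ≡ 131
124^16 ≡ 131^2 = 17161 ≡ 47
22 = 16 + 4 + 2, so 124^22 ≡ 47·23·53 ≡ 180 (mod 199)

180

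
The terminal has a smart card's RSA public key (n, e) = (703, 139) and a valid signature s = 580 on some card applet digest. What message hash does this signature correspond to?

s^139 mod 703 = 317

317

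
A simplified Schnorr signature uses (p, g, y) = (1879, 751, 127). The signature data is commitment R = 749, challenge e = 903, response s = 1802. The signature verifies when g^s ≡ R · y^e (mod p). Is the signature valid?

invalid

g^s mod p:
751^2 = 564001 ≡ 301
751^4 ≡ 301^2 = 90601 ≡ 409
751^8 ≡ 409^2 = 167281 ≡ 50
751^16 ≡ 50^2 = 2500 ≡ 621
751^32 ≡ 621^2 = 385641 ≡ 446
751^64 ≡ 446^2 = 198916 ≡ 1621
751^128 ≡ 1621^2 = 2627641 ≡ 799
751^256 ≡ 799^2 = 638401 ≡ 1420
751^512 ≡ 1420^2 = 2016400 ≡ 233
751^1024 ≡ 233^2 = 54289 ≡ 1677
1802 = 1024 + 512 + 256 + 8 + 2, so 751^1802 ≡ 1677·233·1420·50·301 ≡ 242 (mod 1879)
R · y^e mod p:
127^2 = 16129 ≡ 1097
127^4 ≡ 1097^2 = 1203409 ≡ 849
127^8 ≡ 849^2 = 720801 ≡ 1144
127^16 ≡ 1144^2 = 1308736 ≡ 952
127^32 ≡ 952^2 = 906304 ≡ 626
127^64 ≡ 626^2 = 391876 ≡ 1044
127^128 ≡ 1044^2 = 1089936 ≡ 116
127^256 ≡ 116^2 = 13456 ≡ 303
127^512 ≡ 303^2 = 91809 ≡ 1617
903 = 512 + 256 + 128 + 4 + 2 + 1, so 127^903 ≡ 1617·303·116·849·1097·127 ≡ 571 (mod 1879)
749·571 = 427679 ≡ 1146 (mod 1879)
242 ≠ 1146; the check fails.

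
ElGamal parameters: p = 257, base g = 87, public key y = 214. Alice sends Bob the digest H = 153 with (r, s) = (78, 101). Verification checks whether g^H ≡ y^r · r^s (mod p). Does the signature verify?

does not verify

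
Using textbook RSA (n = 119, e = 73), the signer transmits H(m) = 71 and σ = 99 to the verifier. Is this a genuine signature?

σ^2 ≡ 99^2 = 9801 ≡ 43
σ^4 ≡ 43^2 = 1849 ≡ 64
σ^8 ≡ 64^2 = 4096 ≡ 50
σ^16 ≡ 50^2 = 2500 ≡ 1
σ^32 ≡ 1^2 = 1
σ^64 ≡ 1^2 = 1
73 = 64 + 8 + 1, so σ^73 ≡ 1·50·99 ≡ 71 (mod 119)
σ^73 mod 119 = 71 matches H(m).

genuine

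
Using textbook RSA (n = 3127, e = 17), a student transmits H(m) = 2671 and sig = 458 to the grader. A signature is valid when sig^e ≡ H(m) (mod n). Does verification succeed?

sig^2 ≡ 458^2 = 209764 ≡ 255
sig^4 ≡ 255^2 = 65025 ≡ 2485
sig^8 ≡ 2485^2 = 6175225 ≡ 2527
sig^16 ≡ 2527^2 = 6385729 ≡ 395
17 = 16 + 1, so sig^17 ≡ 395·458 ≡ 2671 (mod 3127)
Since 2671 equals the digest 2671, verification succeeds.

passes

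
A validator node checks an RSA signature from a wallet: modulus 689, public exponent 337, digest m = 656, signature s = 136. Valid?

no

s^2 ≡ 136^2 = 18496 ≡ 582
s^4 ≡ 582^2 = 338724 ≡ 425
s^8 ≡ 425^2 = 180625 ≡ 107
s^16 ≡ 107^2 = 11449 ≡ 425
s^32 ≡ 425^2 = 180625 ≡ 107
s^64 ≡ 107^2 = 11449 ≡ 425
s^128 ≡ 425^2 = 180625 ≡ 107
s^256 ≡ 107^2 = 11449 ≡ 425
337 = 256 + 64 + 16 + 1, so s^337 ≡ 425·425·425·136 ≡ 136 (mod 689)
136 ≠ 656, so verification fails.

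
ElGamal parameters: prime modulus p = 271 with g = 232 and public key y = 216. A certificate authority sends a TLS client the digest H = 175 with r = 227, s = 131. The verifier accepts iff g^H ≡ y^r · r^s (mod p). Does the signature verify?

does not verify

Left side g^H mod p:
Squares mod 271: 232^1≡232, 232^2≡166, 232^4≡185, 232^8≡79, 232^16≡8, 232^32≡64, 232^64≡31, 232^128≡148
175 = 128 + 32 + 8 + 4 + 2 + 1, so 232^175 ≡ 148·64·79·185·166·232 ≡ 93 (mod 271)
Right side y^r · r^s mod p:
Squares mod 271: 216^1≡216, 216^2≡44, 216^4≡39, 216^8≡166, 216^16≡185, 216^32≡79, 216^64≡8, 216^128≡64
227 = 128 + 64 + 32 + 2 + 1, so 216^227 ≡ 64·8·79·44·216 ≡ 227 (mod 271)
Squares mod 271: 227^1≡227, 227^2≡39, 227^4≡166, 227^8≡185, 227^16≡79, 227^32≡8, 227^64≡64, 227^128≡31
131 = 128 + 2 + 1, so 227^131 ≡ 31·39·227 ≡ 191 (mod 271)
227·191 = 43357 ≡ 268 (mod 271)
93 ≠ 268, so verification fails.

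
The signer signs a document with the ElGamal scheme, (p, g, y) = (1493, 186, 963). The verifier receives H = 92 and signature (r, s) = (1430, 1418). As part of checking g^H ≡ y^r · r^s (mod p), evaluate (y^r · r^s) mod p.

Squares mod 1493: 963^1≡963, 963^2≡216, 963^4≡373, 963^8≡280, 963^16≡764, 963^32≡1426, 963^64≡10, 963^128≡100, 963^256≡1042, 963^512≡353, 963^1024≡690
1430 = 1024 + 256 + 128 + 16 + 4 + 2, so 963^1430 ≡ 690·1042·100·764·373·216 ≡ 1216 (mod 1493)
Squares mod 1493: 1430^1≡1430, 1430^2≡983, 1430^4≡318, 1430^8≡1093, 1430^16≡249, 1430^32≡788, 1430^64≡1349, 1430^128≡1327, 1430^256≡682, 1430^512≡801, 1430^1024≡1104
1418 = 1024 + 256 + 128 + 8 + 2, so 1430^1418 ≡ 1104·682·1327·1093·983 ≡ 39 (mod 1493)
y^r · r^s ≡ 1216·39 = 47424 ≡ 1141 (mod 1493)

1141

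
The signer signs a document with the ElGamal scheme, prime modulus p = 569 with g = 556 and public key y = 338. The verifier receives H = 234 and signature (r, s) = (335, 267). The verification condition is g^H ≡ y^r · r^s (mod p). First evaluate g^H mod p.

556^2 = 309136 ≡ 169
556^4 ≡ 169^2 = 28561 ≡ 111
556^8 ≡ 111^2 = 12321 ≡ 372
556^16 ≡ 372^2 = 138384 ≡ 117
556^32 ≡ 117^2 = 13689 ≡ 33
556^64 ≡ 33^2 = 1089 ≡ 520
556^128 ≡ 520^2 = 270400 ≡ 125
234 = 128 + 64 + 32 + 8 + 2, so 556^234 ≡ 125·520·33·372·169 ≡ 276 (mod 569)

276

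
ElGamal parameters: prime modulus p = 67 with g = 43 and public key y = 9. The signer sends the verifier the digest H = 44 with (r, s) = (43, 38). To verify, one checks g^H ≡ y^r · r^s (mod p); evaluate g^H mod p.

1

43^2 = 1849 ≡ 40
43^4 ≡ 40^2 = 1600 ≡ 59
43^8 ≡ 59^2 = 3481 ≡ 64
43^16 ≡ 64^2 = 4096 ≡ 9
43^32 ≡ 9^2 = 81 ≡ 14
44 = 32 + 8 + 4, so 43^44 ≡ 14·64·59 ≡ 1 (mod 67)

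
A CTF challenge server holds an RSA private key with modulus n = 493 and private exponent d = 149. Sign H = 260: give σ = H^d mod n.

H^2 ≡ 260^2 = 67600 ≡ 59
H^4 ≡ 59^2 = 3481 ≡ 30
H^8 ≡ 30^2 = 900 ≡ 407
H^16 ≡ 407^2 = 165649 ≡ 1
H^32 ≡ 1^2 = 1
H^64 ≡ 1^2 = 1
H^128 ≡ 1^2 = 1
149 = 128 + 16 + 4 + 1, so H^149 ≡ 1·1·30·260 ≡ 405 (mod 493)

405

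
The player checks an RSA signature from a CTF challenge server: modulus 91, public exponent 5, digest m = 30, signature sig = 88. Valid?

yes

sig^2 ≡ 88^2 = 7744 ≡ 9
sig^4 ≡ 9^2 = 81
5 = 4 + 1, so sig^5 ≡ 81·88 ≡ 30 (mod 91)
sig^5 mod 91 = 30 matches m.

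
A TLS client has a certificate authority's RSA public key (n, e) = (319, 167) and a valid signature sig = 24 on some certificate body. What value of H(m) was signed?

139

Squares mod 319: sig^1≡24, sig^2≡257, sig^4≡16, sig^8≡256, sig^16≡141, sig^32≡103, sig^64≡82, sig^128≡25
167 = 128 + 32 + 4 + 2 + 1, so sig^167 ≡ 25·103·16·257·24 ≡ 139 (mod 319)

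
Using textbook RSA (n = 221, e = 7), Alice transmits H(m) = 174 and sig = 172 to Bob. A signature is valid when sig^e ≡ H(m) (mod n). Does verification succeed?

Squares mod 221: sig^1≡172, sig^2≡191, sig^4≡16
7 = 4 + 2 + 1, so sig^7 ≡ 16·191·172 ≡ 94 (mod 221)
The recovered value 94 does not match the digest 174.

fails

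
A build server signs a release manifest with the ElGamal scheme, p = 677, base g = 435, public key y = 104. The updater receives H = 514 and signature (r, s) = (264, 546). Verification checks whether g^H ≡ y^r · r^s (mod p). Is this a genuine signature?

genuine

Left side g^H mod p:
435^2 = 189225 ≡ 342
435^4 ≡ 342^2 = 116964 ≡ 520
435^8 ≡ 520^2 = 270400 ≡ 277
435^16 ≡ 277^2 = 76729 ≡ 228
435^32 ≡ 228^2 = 51984 ≡ 532
435^64 ≡ 532^2 = 283024 ≡ 38
435^128 ≡ 38^2 = 1444 ≡ 90
435^256 ≡ 90^2 = 8100 ≡ 653
435^512 ≡ 653^2 = 426409 ≡ 576
514 = 512 + 2, so 435^514 ≡ 576·342 ≡ 662 (mod 677)
Right side y^r · r^s mod p:
104^2 = 10816 ≡ 661
104^4 ≡ 661^2 = 436921 ≡ 256
104^8 ≡ 256^2 = 65536 ≡ 544
104^16 ≡ 544^2 = 295936 ≡ 87
104^32 ≡ 87^2 = 7569 ≡ 122
104^64 ≡ 122^2 = 14884 ≡ 667
104^128 ≡ 667^2 = 444889 ≡ 100
104^256 ≡ 100^2 = 10000 ≡ 522
264 = 256 + 8, so 104^264 ≡ 522·544 ≡ 305 (mod 677)
264^2 = 69696 ≡ 642
264^4 ≡ 642^2 = 412164 ≡ 548
264^8 ≡ 548^2 = 300304 ≡ 393
264^16 ≡ 393^2 = 154449 ≡ 93
264^32 ≡ 93^2 = 8649 ≡ 525
264^64 ≡ 525^2 = 275625 ≡ 86
264^128 ≡ 86^2 = 7396 ≡ 626
264^256 ≡ 626^2 = 391876 ≡ 570
264^512 ≡ 570^2 = 324900 ≡ 617
546 = 512 + 32 + 2, so 264^546 ≡ 617·525·642 ≡ 344 (mod 677)
305·344 = 104920 ≡ 662 (mod 677)
662 ≡ 662 (mod 677), so the signature is genuine.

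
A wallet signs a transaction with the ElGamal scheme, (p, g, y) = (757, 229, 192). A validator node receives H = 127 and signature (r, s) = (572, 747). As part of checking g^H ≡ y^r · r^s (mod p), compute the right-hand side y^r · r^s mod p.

229

192^2 = 36864 ≡ 528
192^4 ≡ 528^2 = 278784 ≡ 208
192^8 ≡ 208^2 = 43264 ≡ 115
192^16 ≡ 115^2 = 13225 ≡ 356
192^32 ≡ 356^2 = 126736 ≡ 317
192^64 ≡ 317^2 = 100489 ≡ 565
192^128 ≡ 565^2 = 319225 ≡ 528
192^256 ≡ 528^2 = 278784 ≡ 208
192^512 ≡ 208^2 = 43264 ≡ 115
572 = 512 + 32 + 16 + 8 + 4, so 192^572 ≡ 115·317·356·115·208 ≡ 185 (mod 757)
572^2 = 327184 ≡ 160
572^4 ≡ 160^2 = 25600 ≡ 619
572^8 ≡ 619^2 = 383161 ≡ 119
572^16 ≡ 119^2 = 14161 ≡ 535
572^32 ≡ 535^2 = 286225 ≡ 79
572^64 ≡ 79^2 = 6241 ≡ 185
572^128 ≡ 185^2 = 34225 ≡ 160
572^256 ≡ 160^2 = 25600 ≡ 619
572^512 ≡ 619^2 = 383161 ≡ 119
747 = 512 + 128 + 64 + 32 + 8 + 2 + 1, so 572^747 ≡ 119·160·185·79·119·160·572 ≡ 525 (mod 757)
y^r · r^s ≡ 185·525 = 97125 ≡ 229 (mod 757)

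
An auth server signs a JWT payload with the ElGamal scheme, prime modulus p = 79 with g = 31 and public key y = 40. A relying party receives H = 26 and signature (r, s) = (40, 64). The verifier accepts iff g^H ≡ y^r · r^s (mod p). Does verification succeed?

Left side g^H mod p:
Squares mod 79: 31^1≡31, 31^2≡13, 31^4≡11, 31^8≡42, 31^16≡26
26 = 16 + 8 + 2, so 31^26 ≡ 26·42·13 ≡ 55 (mod 79)
Right side y^r · r^s mod p:
Squares mod 79: 40^1≡40, 40^2≡20, 40^4≡5, 40^8≡25, 40^16≡72, 40^32≡49
40 = 32 + 8, so 40^40 ≡ 49·25 ≡ 40 (mod 79)
Squares mod 79: 40^1≡40, 40^2≡20, 40^4≡5, 40^8≡25, 40^16≡72, 40^32≡49, 40^64≡31
40^64 ≡ 31 (mod 79)
40·31 = 1240 ≡ 55 (mod 79)
55 ≡ 55 (mod 79), so the signature is genuine.

passes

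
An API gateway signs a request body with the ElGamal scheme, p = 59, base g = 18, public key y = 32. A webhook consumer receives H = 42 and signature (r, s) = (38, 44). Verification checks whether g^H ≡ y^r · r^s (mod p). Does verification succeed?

Left side g^H mod p:
Squares mod 59: 18^1≡18, 18^2≡29, 18^4≡15, 18^8≡48, 18^16≡3, 18^32≡9
42 = 32 + 8 + 2, so 18^42 ≡ 9·48·29 ≡ 20 (mod 59)
Right side y^r · r^s mod p:
Squares mod 59: 32^1≡32, 32^2≡21, 32^4≡28, 32^8≡17, 32^16≡53, 32^32≡36
38 = 32 + 4 + 2, so 32^38 ≡ 36·28·21 ≡ 46 (mod 59)
Squares mod 59: 38^1≡38, 38^2≡28, 38^4≡17, 38^8≡53, 38^16≡36, 38^32≡57
44 = 32 + 8 + 4, so 38^44 ≡ 57·53·17 ≡ 27 (mod 59)
46·27 = 1242 ≡ 3 (mod 59)
20 ≠ 3, so verification fails.

fails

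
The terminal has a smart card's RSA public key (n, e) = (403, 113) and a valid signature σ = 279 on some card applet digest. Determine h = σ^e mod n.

σ^2 ≡ 279^2 = 77841 ≡ 62
σ^4 ≡ 62^2 = 3844 ≡ 217
σ^8 ≡ 217^2 = 47089 ≡ 341
σ^16 ≡ 341^2 = 116281 ≡ 217
σ^32 ≡ 217^2 = 47089 ≡ 341
σ^64 ≡ 341^2 = 116281 ≡ 217
113 = 64 + 32 + 16 + 1, so σ^113 ≡ 217·341·217·279 ≡ 93 (mod 403)

93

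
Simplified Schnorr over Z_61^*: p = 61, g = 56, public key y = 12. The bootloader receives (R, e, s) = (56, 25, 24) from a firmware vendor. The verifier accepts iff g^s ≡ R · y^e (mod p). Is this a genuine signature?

g^s mod p:
56^2 = 3136 ≡ 25
56^4 ≡ 25^2 = 625 ≡ 15
56^8 ≡ 15^2 = 225 ≡ 42
56^16 ≡ 42^2 = 1764 ≡ 56
24 = 16 + 8, so 56^24 ≡ 56·42 ≡ 34 (mod 61)
R · y^e mod p:
12^2 = 144 ≡ 22
12^4 ≡ 22^2 = 484 ≡ 57
12^8 ≡ 57^2 = 3249 ≡ 16
12^16 ≡ 16^2 = 256 ≡ 12
25 = 16 + 8 + 1, so 12^25 ≡ 12·16·12 ≡ 47 (mod 61)
56·47 = 2632 ≡ 9 (mod 61)
34 ≠ 9; the check fails.

forged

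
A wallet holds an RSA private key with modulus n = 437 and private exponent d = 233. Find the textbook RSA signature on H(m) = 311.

(H(m))^2 ≡ 311^2 = 96721 ≡ 144
(H(m))^4 ≡ 144^2 = 20736 ≡ 197
(H(m))^8 ≡ 197^2 = 38809 ≡ 353
(H(m))^16 ≡ 353^2 = 124609 ≡ 64
(H(m))^32 ≡ 64^2 = 4096 ≡ 163
(H(m))^64 ≡ 163^2 = 26569 ≡ 349
(H(m))^128 ≡ 349^2 = 121801 ≡ 315
233 = 128 + 64 + 32 + 8 + 1, so (H(m))^233 ≡ 315·349·163·353·311 ≡ 144 (mod 437)

144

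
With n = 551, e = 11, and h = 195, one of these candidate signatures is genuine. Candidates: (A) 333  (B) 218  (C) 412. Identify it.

B

Candidate A: Squares mod 551: 333^1≡333, 333^2≡138, 333^4≡310, 333^8≡226; 11 = 8 + 2 + 1, so 333^11 ≡ 226·138·333 ≡ 356 (mod 551)
Candidate B: Squares mod 551: 218^1≡218, 218^2≡138, 218^4≡310, 218^8≡226; 11 = 8 + 2 + 1, so 218^11 ≡ 226·138·218 ≡ 195 (mod 551)
  → matches h = 195
Candidate C: Squares mod 551: 412^1≡412, 412^2≡36, 412^4≡194, 412^8≡168; 11 = 8 + 2 + 1, so 412^11 ≡ 168·36·412 ≡ 154 (mod 551)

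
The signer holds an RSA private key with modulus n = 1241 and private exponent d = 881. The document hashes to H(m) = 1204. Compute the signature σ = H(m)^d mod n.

728

(H(m))^2 ≡ 1204^2 = 1449616 ≡ 128
(H(m))^4 ≡ 128^2 = 16384 ≡ 251
(H(m))^8 ≡ 251^2 = 63001 ≡ 951
(H(m))^16 ≡ 951^2 = 904401 ≡ 953
(H(m))^32 ≡ 953^2 = 908209 ≡ 1038
(H(m))^64 ≡ 1038^2 = 1077444 ≡ 256
(H(m))^128 ≡ 256^2 = 65536 ≡ 1004
(H(m))^256 ≡ 1004^2 = 1008016 ≡ 324
(H(m))^512 ≡ 324^2 = 104976 ≡ 732
881 = 512 + 256 + 64 + 32 + 16 + 1, so (H(m))^881 ≡ 732·324·256·1038·953·1204 ≡ 728 (mod 1241)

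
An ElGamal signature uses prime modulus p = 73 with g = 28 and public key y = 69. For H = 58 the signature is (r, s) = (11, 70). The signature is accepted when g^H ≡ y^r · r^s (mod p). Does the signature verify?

does not verify

Left side g^H mod p:
28^58 mod 73 = 35
Right side y^r · r^s mod p:
69^11 mod 73 = 57
11^70 mod 73 = 35
57·35 = 1995 ≡ 24 (mod 73)
35 ≠ 24, so verification fails.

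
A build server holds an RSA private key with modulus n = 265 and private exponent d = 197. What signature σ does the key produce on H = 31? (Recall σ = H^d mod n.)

161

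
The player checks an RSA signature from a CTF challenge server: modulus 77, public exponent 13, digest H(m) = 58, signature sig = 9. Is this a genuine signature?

Squares mod 77: sig^1≡9, sig^2≡4, sig^4≡16, sig^8≡25
13 = 8 + 4 + 1, so sig^13 ≡ 25·16·9 ≡ 58 (mod 77)
sig^13 mod 77 = 58 matches H(m).

genuine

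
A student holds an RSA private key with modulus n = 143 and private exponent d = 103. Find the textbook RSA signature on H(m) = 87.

Squares mod 143: (H(m))^1≡87, (H(m))^2≡133, (H(m))^4≡100, (H(m))^8≡133, (H(m))^16≡100, (H(m))^32≡133, (H(m))^64≡100
103 = 64 + 32 + 4 + 2 + 1, so (H(m))^103 ≡ 100·133·100·133·87 ≡ 87 (mod 143)

87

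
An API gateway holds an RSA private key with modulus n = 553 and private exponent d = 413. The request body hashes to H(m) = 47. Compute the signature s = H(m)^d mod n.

(H(m))^2 ≡ 47^2 = 2209 ≡ 550
(H(m))^4 ≡ 550^2 = 302500 ≡ 9
(H(m))^8 ≡ 9^2 = 81
(H(m))^16 ≡ 81^2 = 6561 ≡ 478
(H(m))^32 ≡ 478^2 = 228484 ≡ 95
(H(m))^64 ≡ 95^2 = 9025 ≡ 177
(H(m))^128 ≡ 177^2 = 31329 ≡ 361
(H(m))^256 ≡ 361^2 = 130321 ≡ 366
413 = 256 + 128 + 16 + 8 + 4 + 1, so (H(m))^413 ≡ 366·361·478·81·9·47 ≡ 59 (mod 553)

59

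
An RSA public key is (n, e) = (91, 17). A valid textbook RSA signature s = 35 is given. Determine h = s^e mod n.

42

s^2 ≡ 35^2 = 1225 ≡ 42
s^4 ≡ 42^2 = 1764 ≡ 35
s^8 ≡ 35^2 = 1225 ≡ 42
s^16 ≡ 42^2 = 1764 ≡ 35
17 = 16 + 1, so s^17 ≡ 35·35 ≡ 42 (mod 91)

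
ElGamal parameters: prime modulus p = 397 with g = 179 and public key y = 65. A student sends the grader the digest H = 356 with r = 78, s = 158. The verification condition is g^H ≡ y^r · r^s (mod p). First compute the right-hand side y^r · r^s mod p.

65^2 = 4225 ≡ 255
65^4 ≡ 255^2 = 65025 ≡ 314
65^8 ≡ 314^2 = 98596 ≡ 140
65^16 ≡ 140^2 = 19600 ≡ 147
65^32 ≡ 147^2 = 21609 ≡ 171
65^64 ≡ 171^2 = 29241 ≡ 260
78 = 64 + 8 + 4 + 2, so 65^78 ≡ 260·140·314·255 ≡ 290 (mod 397)
78^2 = 6084 ≡ 129
78^4 ≡ 129^2 = 16641 ≡ 364
78^8 ≡ 364^2 = 132496 ≡ 295
78^16 ≡ 295^2 = 87025 ≡ 82
78^32 ≡ 82^2 = 6724 ≡ 372
78^64 ≡ 372^2 = 138384 ≡ 228
78^128 ≡ 228^2 = 51984 ≡ 374
158 = 128 + 16 + 8 + 4 + 2, so 78^158 ≡ 374·82·295·364·129 ≡ 26 (mod 397)
y^r · r^s ≡ 290·26 = 7540 ≡ 394 (mod 397)

394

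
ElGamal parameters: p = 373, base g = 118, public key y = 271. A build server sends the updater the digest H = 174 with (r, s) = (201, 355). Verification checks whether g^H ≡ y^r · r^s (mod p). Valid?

Left side g^H mod p:
Squares mod 373: 118^1≡118, 118^2≡123, 118^4≡209, 118^8≡40, 118^16≡108, 118^32≡101, 118^64≡130, 118^128≡115
174 = 128 + 32 + 8 + 4 + 2, so 118^174 ≡ 115·101·40·209·123 ≡ 264 (mod 373)
Right side y^r · r^s mod p:
Squares mod 373: 271^1≡271, 271^2≡333, 271^4≡108, 271^8≡101, 271^16≡130, 271^32≡115, 271^64≡170, 271^128≡179
201 = 128 + 64 + 8 + 1, so 271^201 ≡ 179·170·101·271 ≡ 228 (mod 373)
Squares mod 373: 201^1≡201, 201^2≡117, 201^4≡261, 201^8≡235, 201^16≡21, 201^32≡68, 201^64≡148, 201^128≡270, 201^256≡165
355 = 256 + 64 + 32 + 2 + 1, so 201^355 ≡ 165·148·68·117·201 ≡ 98 (mod 373)
228·98 = 22344 ≡ 337 (mod 373)
264 ≠ 337, so verification fails.

no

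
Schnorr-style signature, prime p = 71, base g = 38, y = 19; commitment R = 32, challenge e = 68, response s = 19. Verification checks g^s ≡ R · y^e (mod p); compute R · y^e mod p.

29

19^2 = 361 ≡ 6
19^4 ≡ 6^2 = 36
19^8 ≡ 36^2 = 1296 ≡ 18
19^16 ≡ 18^2 = 324 ≡ 40
19^32 ≡ 40^2 = 1600 ≡ 38
19^64 ≡ 38^2 = 1444 ≡ 24
68 = 64 + 4, so 19^68 ≡ 24·36 ≡ 12 (mod 71)
R · y^e ≡ 32·12 = 384 ≡ 29 (mod 71)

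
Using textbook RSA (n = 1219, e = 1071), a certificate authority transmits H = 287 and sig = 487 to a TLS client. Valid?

Squares mod 1219: sig^1≡487, sig^2≡683, sig^4≡831, sig^8≡607, sig^16≡311, sig^32≡420, sig^64≡864, sig^128≡468, sig^256≡823, sig^512≡784, sig^1024≡280
1071 = 1024 + 32 + 8 + 4 + 2 + 1, so sig^1071 ≡ 280·420·607·831·683·487 ≡ 95 (mod 1219)
The recovered value 95 does not match the digest 287.

no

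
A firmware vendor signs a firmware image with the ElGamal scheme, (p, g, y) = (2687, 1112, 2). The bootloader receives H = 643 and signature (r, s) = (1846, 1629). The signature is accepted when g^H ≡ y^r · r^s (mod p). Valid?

yes

Left side g^H mod p:
Squares mod 2687: 1112^1≡1112, 1112^2≡524, 1112^4≡502, 1112^8≡2113, 1112^16≡1662, 1112^32≡8, 1112^64≡64, 1112^128≡1409, 1112^256≡2275, 1112^512≡463
643 = 512 + 128 + 2 + 1, so 1112^643 ≡ 463·1409·524·1112 ≡ 1413 (mod 2687)
Right side y^r · r^s mod p:
Squares mod 2687: 2^1≡2, 2^2≡4, 2^4≡16, 2^8≡256, 2^16≡1048, 2^32≡2008, 2^64≡1564, 2^128≡926, 2^256≡323, 2^512≡2223, 2^1024≡336
1846 = 1024 + 512 + 256 + 32 + 16 + 4 + 2, so 2^1846 ≡ 336·2223·323·2008·1048·16·4 ≡ 251 (mod 2687)
Squares mod 2687: 1846^1≡1846, 1846^2≡600, 1846^4≡2629, 1846^8≡677, 1846^16≡1539, 1846^32≡1274, 1846^64≡128, 1846^128≡262, 1846^256≡1469, 1846^512≡300, 1846^1024≡1329
1629 = 1024 + 512 + 64 + 16 + 8 + 4 + 1, so 1846^1629 ≡ 1329·300·128·1539·677·2629·1846 ≡ 2425 (mod 2687)
251·2425 = 608675 ≡ 1413 (mod 2687)
1413 ≡ 1413 (mod 2687), so the signature is genuine.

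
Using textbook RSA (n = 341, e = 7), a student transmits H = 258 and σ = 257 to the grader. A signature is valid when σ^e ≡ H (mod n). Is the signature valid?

valid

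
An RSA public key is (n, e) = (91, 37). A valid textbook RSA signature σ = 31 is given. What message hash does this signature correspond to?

σ^37 mod 91 = 31

31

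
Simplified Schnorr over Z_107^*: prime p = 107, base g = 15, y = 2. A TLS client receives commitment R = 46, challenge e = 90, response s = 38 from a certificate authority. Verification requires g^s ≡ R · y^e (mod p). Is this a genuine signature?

g^s mod p:
15^2 = 225 ≡ 11
15^4 ≡ 11^2 = 121 ≡ 14
15^8 ≡ 14^2 = 196 ≡ 89
15^16 ≡ 89^2 = 7921 ≡ 3
15^32 ≡ 3^2 = 9
38 = 32 + 4 + 2, so 15^38 ≡ 9·14·11 ≡ 102 (mod 107)
R · y^e mod p:
2^2 = 4
2^4 ≡ 4^2 = 16
2^8 ≡ 16^2 = 256 ≡ 42
2^16 ≡ 42^2 = 1764 ≡ 52
2^32 ≡ 52^2 = 2704 ≡ 29
2^64 ≡ 29^2 = 841 ≡ 92
90 = 64 + 16 + 8 + 2, so 2^90 ≡ 92·52·42·4 ≡ 35 (mod 107)
46·35 = 1610 ≡ 5 (mod 107)
102 ≠ 5; the check fails.

forged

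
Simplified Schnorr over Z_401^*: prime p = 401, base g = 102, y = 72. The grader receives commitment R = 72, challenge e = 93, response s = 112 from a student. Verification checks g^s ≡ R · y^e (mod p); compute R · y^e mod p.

39

72^93 mod 401 = 318
R · y^e ≡ 72·318 = 22896 ≡ 39 (mod 401)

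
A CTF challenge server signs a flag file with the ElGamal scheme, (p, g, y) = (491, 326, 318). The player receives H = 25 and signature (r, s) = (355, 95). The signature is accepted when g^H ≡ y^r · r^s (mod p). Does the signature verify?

does not verify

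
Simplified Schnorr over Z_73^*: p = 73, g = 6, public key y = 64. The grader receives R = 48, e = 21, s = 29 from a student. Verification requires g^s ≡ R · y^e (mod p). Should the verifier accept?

reject

g^s mod p:
Squares mod 73: 6^1≡6, 6^2≡36, 6^4≡55, 6^8≡32, 6^16≡2
29 = 16 + 8 + 4 + 1, so 6^29 ≡ 2·32·55·6 ≡ 23 (mod 73)
R · y^e mod p:
Squares mod 73: 64^1≡64, 64^2≡8, 64^4≡64, 64^8≡8, 64^16≡64
21 = 16 + 4 + 1, so 64^21 ≡ 64·64·64 ≡ 1 (mod 73)
48·1 = 48 ≡ 48 (mod 73)
23 ≠ 48; the check fails.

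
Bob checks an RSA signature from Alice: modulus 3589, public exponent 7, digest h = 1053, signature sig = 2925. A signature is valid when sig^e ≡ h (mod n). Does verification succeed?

passes

sig^2 ≡ 2925^2 = 8555625 ≡ 3038
sig^4 ≡ 3038^2 = 9229444 ≡ 2125
7 = 4 + 2 + 1, so sig^7 ≡ 2125·3038·2925 ≡ 1053 (mod 3589)
Since 1053 equals the digest 1053, verification succeeds.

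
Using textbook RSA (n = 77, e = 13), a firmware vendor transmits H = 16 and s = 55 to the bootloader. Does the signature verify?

does not verify

s^13 mod 77 = 55
55 ≠ 16, so verification fails.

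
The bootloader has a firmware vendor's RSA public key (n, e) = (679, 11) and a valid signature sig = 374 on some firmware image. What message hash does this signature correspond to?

sig^11 mod 679 = 425

425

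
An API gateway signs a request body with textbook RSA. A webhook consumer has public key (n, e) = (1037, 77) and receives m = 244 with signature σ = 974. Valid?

no

σ^2 ≡ 974^2 = 948676 ≡ 858
σ^4 ≡ 858^2 = 736164 ≡ 931
σ^8 ≡ 931^2 = 866761 ≡ 866
σ^16 ≡ 866^2 = 749956 ≡ 205
σ^32 ≡ 205^2 = 42025 ≡ 545
σ^64 ≡ 545^2 = 297025 ≡ 443
77 = 64 + 8 + 4 + 1, so σ^77 ≡ 443·866·931·974 ≡ 139 (mod 1037)
σ^77 mod 1037 = 139, but m = 244.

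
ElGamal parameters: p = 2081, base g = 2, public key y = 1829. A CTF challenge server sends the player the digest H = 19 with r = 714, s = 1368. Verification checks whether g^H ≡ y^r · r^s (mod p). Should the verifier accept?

Left side g^H mod p:
2^19 mod 2081 = 1957
Right side y^r · r^s mod p:
1829^714 mod 2081 = 1825
714^1368 mod 2081 = 256
1825·256 = 467200 ≡ 1056 (mod 2081)
1957 ≠ 1056, so verification fails.

reject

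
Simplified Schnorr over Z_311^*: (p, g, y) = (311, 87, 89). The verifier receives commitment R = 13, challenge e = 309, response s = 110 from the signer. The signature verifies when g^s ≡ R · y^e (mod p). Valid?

yes

g^s mod p:
87^2 = 7569 ≡ 105
87^4 ≡ 105^2 = 11025 ≡ 140
87^8 ≡ 140^2 = 19600 ≡ 7
87^16 ≡ 7^2 = 49
87^32 ≡ 49^2 = 2401 ≡ 224
87^64 ≡ 224^2 = 50176 ≡ 105
110 = 64 + 32 + 8 + 4 + 2, so 87^110 ≡ 105·224·7·140·105 ≡ 91 (mod 311)
R · y^e mod p:
89^2 = 7921 ≡ 146
89^4 ≡ 146^2 = 21316 ≡ 168
89^8 ≡ 168^2 = 28224 ≡ 234
89^16 ≡ 234^2 = 54756 ≡ 20
89^32 ≡ 20^2 = 400 ≡ 89
89^64 ≡ 89^2 = 7921 ≡ 146
89^128 ≡ 146^2 = 21316 ≡ 168
89^256 ≡ 168^2 = 28224 ≡ 234
309 = 256 + 32 + 16 + 4 + 1, so 89^309 ≡ 234·89·20·168·89 ≡ 7 (mod 311)
13·7 = 91 ≡ 91 (mod 311)
91 ≡ 91 (mod 311); signature holds.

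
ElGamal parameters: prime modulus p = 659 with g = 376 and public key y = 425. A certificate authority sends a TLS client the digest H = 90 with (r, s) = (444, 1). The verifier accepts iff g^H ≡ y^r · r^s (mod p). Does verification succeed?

fails

Left side g^H mod p:
376^2 = 141376 ≡ 350
376^4 ≡ 350^2 = 122500 ≡ 585
376^8 ≡ 585^2 = 342225 ≡ 204
376^16 ≡ 204^2 = 41616 ≡ 99
376^32 ≡ 99^2 = 9801 ≡ 575
376^64 ≡ 575^2 = 330625 ≡ 466
90 = 64 + 16 + 8 + 2, so 376^90 ≡ 466·99·204·350 ≡ 253 (mod 659)
Right side y^r · r^s mod p:
425^2 = 180625 ≡ 59
425^4 ≡ 59^2 = 3481 ≡ 186
425^8 ≡ 186^2 = 34596 ≡ 328
425^16 ≡ 328^2 = 107584 ≡ 167
425^32 ≡ 167^2 = 27889 ≡ 211
425^64 ≡ 211^2 = 44521 ≡ 368
425^128 ≡ 368^2 = 135424 ≡ 329
425^256 ≡ 329^2 = 108241 ≡ 165
444 = 256 + 128 + 32 + 16 + 8 + 4, so 425^444 ≡ 165·329·211·167·328·186 ≡ 432 (mod 659)
444^1 mod 659 = 444
432·444 = 191808 ≡ 39 (mod 659)
253 ≠ 39, so verification fails.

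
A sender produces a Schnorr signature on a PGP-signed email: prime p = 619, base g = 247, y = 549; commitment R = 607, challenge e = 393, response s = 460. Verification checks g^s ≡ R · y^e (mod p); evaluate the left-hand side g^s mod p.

247^2 = 61009 ≡ 347
247^4 ≡ 347^2 = 120409 ≡ 323
247^8 ≡ 323^2 = 104329 ≡ 337
247^16 ≡ 337^2 = 113569 ≡ 292
247^32 ≡ 292^2 = 85264 ≡ 461
247^64 ≡ 461^2 = 212521 ≡ 204
247^128 ≡ 204^2 = 41616 ≡ 143
247^256 ≡ 143^2 = 20449 ≡ 22
460 = 256 + 128 + 64 + 8 + 4, so 247^460 ≡ 22·143·204·337·323 ≡ 544 (mod 619)

544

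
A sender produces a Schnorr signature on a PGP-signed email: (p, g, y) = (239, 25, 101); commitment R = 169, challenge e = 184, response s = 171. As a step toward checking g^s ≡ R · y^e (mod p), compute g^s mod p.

122

25^171 mod 239 = 122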